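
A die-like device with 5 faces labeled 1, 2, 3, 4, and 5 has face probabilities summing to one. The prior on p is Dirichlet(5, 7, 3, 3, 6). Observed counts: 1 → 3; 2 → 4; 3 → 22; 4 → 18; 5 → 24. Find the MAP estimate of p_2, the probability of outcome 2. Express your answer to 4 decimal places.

The posterior is Dirichlet(αᵢ + nᵢ) = Dirichlet(8, 11, 25, 21, 30).
For a Dirichlet(a₁,…,a_K) with all aᵢ > 1, the mode has j-th component (aⱼ − 1)/(Σaᵢ − K).
Here Σaᵢ = 95 and K = 5, so p_2 = (11 − 1)/(95 − 5) = 10/90 ≈ 0.1111.

MAP estimate: 0.1111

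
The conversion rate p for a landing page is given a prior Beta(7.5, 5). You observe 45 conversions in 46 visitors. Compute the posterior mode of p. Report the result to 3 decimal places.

p̂_MAP = 0.912

Prior: Beta(7.5, 5).
Data: 45 successes in 46 trials. The binomial likelihood contributes p^45(1−p)^1, so the posterior is Beta(7.5+45, 5+1) = Beta(52.5, 6).
For Beta(a, b) with a, b > 1 the mode is (a−1)/(a+b−2) = 51.5/56.5 ≈ 0.912.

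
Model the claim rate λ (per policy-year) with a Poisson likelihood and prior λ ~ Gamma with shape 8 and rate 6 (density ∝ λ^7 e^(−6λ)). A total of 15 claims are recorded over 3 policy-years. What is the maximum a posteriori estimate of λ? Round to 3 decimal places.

Σxᵢ = 15, n = 3.
Posterior ∝ λ^7e^(−6λ) · λ^15e^(−3λ) = λ^22e^(−9λ), i.e. Gamma(shape=23, rate=9).
The mode of a Gamma(a, b) with a ≥ 1 (shape–rate) is (a−1)/b = 22/9 ≈ 2.444.

λ̂_MAP = 2.444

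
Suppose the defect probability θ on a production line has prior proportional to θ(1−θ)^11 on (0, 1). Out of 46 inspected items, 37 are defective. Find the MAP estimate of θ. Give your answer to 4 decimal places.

θ̂_MAP = 0.6552

The prior density ∝ θ(1−θ)^11 is the kernel of Beta(2, 12).
Data: 37 successes in 46 trials. The binomial likelihood contributes θ^37(1−θ)^9, so the posterior is Beta(2+37, 12+9) = Beta(39, 21).
For Beta(a, b) with a, b > 1 the mode is (a−1)/(a+b−2) = 38/58 ≈ 0.6552.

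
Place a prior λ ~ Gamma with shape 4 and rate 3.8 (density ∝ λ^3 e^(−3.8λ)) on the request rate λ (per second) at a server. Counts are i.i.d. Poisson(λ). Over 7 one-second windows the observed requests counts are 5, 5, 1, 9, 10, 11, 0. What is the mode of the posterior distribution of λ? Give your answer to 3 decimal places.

Σxᵢ = 5+5+1+9+10+11+0 = 41, with n = 7.
Posterior ∝ λ^3e^(−3.8λ) · λ^41e^(−7λ) = λ^44e^(−10.8λ), i.e. Gamma(shape=45, rate=10.8).
The mode of a Gamma(a, b) with a ≥ 1 (shape–rate) is (a−1)/b = 44/10.8 ≈ 4.074.

λ̂_MAP = 4.074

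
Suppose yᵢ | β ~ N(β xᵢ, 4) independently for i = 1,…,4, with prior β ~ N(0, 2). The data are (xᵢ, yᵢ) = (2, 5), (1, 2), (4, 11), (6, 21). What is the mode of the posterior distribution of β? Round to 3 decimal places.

log p(β | y) = −Σ(yᵢ − βxᵢ)²/(2·4) − β²/(2·2) + const.
Setting the derivative to zero: Σxᵢ(yᵢ − βxᵢ)/4 − β/2 = 0, so β = Σxᵢyᵢ / (Σxᵢ² + σ²/τ²).
Σxᵢyᵢ = 2·5 + 1·2 + 4·11 + 6·21 = 182; Σxᵢ² = 57; σ²/τ² = 2.
β̂_MAP = 182 / (57 + 2) = 182/59 ≈ 3.085.

β̂_MAP = 3.085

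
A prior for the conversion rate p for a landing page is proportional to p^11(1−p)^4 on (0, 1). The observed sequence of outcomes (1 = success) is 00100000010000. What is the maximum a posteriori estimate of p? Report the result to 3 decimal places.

The prior density ∝ p^11(1−p)^4 is the kernel of Beta(12, 5).
Data: 2 successes in 14 trials (from the sequence). The binomial likelihood contributes p^2(1−p)^12, so the posterior is Beta(12+2, 5+12) = Beta(14, 17).
For Beta(a, b) with a, b > 1 the mode is (a−1)/(a+b−2) = 13/29 ≈ 0.448.

p̂_MAP = 0.448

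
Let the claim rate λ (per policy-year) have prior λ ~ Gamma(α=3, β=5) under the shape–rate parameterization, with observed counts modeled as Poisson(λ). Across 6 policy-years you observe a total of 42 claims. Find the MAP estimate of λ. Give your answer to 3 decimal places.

Σxᵢ = 42, n = 6.
Posterior ∝ λ^2e^(−5λ) · λ^42e^(−6λ) = λ^44e^(−11λ), i.e. Gamma(shape=45, rate=11).
The mode of a Gamma(a, b) with a ≥ 1 (shape–rate) is (a−1)/b = 44/11 ≈ 4.000.

λ̂_MAP = 4.000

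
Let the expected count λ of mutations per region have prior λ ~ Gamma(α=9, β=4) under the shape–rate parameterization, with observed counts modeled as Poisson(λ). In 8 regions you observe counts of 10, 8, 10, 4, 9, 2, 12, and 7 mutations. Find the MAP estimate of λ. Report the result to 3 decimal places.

λ̂_MAP = 5.833

Σxᵢ = 10+8+10+4+9+2+12+7 = 62, with n = 8.
Posterior ∝ λ^8e^(−4λ) · λ^62e^(−8λ) = λ^70e^(−12λ), i.e. Gamma(shape=71, rate=12).
The mode of a Gamma(a, b) with a ≥ 1 (shape–rate) is (a−1)/b = 70/12 ≈ 5.833.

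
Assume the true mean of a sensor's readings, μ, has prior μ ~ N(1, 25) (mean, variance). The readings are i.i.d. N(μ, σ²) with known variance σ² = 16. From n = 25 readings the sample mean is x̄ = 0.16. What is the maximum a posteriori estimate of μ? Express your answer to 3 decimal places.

n = 25, x̄ = 0.16.
For a Normal prior and Normal likelihood with known variance, the posterior is Normal; its mode equals its mean, the precision-weighted average.
Prior precision 1/σ₀² = 1/25 = 0.04; data precision n/σ² = 25/16 = 1.5625.
μ̂ = (0.04·1 + 1.5625·0.16) / (0.04 + 1.5625) = 0.29/1.6025 = 116/641 ≈ 0.181.

μ̂_MAP = 0.181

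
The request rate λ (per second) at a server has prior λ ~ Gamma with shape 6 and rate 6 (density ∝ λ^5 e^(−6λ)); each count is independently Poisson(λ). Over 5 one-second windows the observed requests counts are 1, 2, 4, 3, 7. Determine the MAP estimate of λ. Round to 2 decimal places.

λ̂_MAP = 2.00

Σxᵢ = 1+2+4+3+7 = 17, with n = 5.
Posterior ∝ λ^5e^(−6λ) · λ^17e^(−5λ) = λ^22e^(−11λ), i.e. Gamma(shape=23, rate=11).
The mode of a Gamma(a, b) with a ≥ 1 (shape–rate) is (a−1)/b = 22/11 ≈ 2.00.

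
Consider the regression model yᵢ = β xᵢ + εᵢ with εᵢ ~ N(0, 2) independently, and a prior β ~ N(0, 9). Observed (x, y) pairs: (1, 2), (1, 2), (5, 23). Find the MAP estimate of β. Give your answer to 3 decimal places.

β̂_MAP = 4.371

log p(β | y) = −Σ(yᵢ − βxᵢ)²/(2·2) − β²/(2·9) + const.
Setting the derivative to zero: Σxᵢ(yᵢ − βxᵢ)/2 − β/9 = 0, so β = Σxᵢyᵢ / (Σxᵢ² + σ²/τ²).
Σxᵢyᵢ = 1·2 + 1·2 + 5·23 = 119; Σxᵢ² = 27; σ²/τ² = 2/9.
β̂_MAP = 119 / (27 + 2/9) = 119/(245/9) = 153/35 ≈ 4.371.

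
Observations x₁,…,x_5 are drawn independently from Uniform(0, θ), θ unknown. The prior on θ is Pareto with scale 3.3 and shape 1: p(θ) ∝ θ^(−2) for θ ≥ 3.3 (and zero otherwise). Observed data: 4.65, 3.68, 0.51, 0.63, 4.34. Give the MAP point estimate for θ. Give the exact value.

θ̂_MAP = 4.65

The Uniform(0, θ) likelihood is θ^(−n) for θ ≥ max(xᵢ), zero otherwise. Here max(xᵢ) = 4.65.
Posterior ∝ θ^(−2) · θ^(−5) = θ^(−7) on θ ≥ max(3.3, 4.65) = 4.65.
This density is strictly decreasing in θ, so the posterior mode lies at the lower boundary of the support.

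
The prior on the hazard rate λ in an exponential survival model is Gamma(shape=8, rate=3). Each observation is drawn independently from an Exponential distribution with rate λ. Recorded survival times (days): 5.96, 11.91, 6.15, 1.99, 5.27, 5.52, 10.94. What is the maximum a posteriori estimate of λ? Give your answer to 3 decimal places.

The Exponential(rate=λ) likelihood is ∝ λ^n e^(−λΣtᵢ). Here n = 7 and Σtᵢ = 5.96 + 11.91 + 6.15 + 1.99 + 5.27 + 5.52 + 10.94 = 47.74.
Posterior ∝ λ^7e^(−3λ) · λ^7e^(−47.74λ) = λ^14e^(−50.74λ), i.e. Gamma(15, 50.74).
Mode = (a−1)/b = 14/50.74 ≈ 0.276.

λ̂_MAP = 0.276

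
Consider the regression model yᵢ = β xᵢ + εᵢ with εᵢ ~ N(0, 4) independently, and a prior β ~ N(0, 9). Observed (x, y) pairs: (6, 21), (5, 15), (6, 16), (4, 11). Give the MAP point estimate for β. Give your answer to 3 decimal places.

β̂_MAP = 3.006

log p(β | y) = −Σ(yᵢ − βxᵢ)²/(2·4) − β²/(2·9) + const.
Setting the derivative to zero: Σxᵢ(yᵢ − βxᵢ)/4 − β/9 = 0, so β = Σxᵢyᵢ / (Σxᵢ² + σ²/τ²).
Σxᵢyᵢ = 6·21 + 5·15 + 6·16 + 4·11 = 341; Σxᵢ² = 113; σ²/τ² = 4/9.
β̂_MAP = 341 / (113 + 4/9) = 341/(1021/9) = 3069/1021 ≈ 3.006.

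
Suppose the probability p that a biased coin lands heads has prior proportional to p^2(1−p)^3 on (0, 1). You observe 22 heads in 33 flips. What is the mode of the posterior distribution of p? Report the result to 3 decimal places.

p̂_MAP = 0.632

The prior density ∝ p^2(1−p)^3 is the kernel of Beta(3, 4).
Data: 22 successes in 33 trials. The binomial likelihood contributes p^22(1−p)^11, so the posterior is Beta(3+22, 4+11) = Beta(25, 15).
For Beta(a, b) with a, b > 1 the mode is (a−1)/(a+b−2) = 24/38 ≈ 0.632.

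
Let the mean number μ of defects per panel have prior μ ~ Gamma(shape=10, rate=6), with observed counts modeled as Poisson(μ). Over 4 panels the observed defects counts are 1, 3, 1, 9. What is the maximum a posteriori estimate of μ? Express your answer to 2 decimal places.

μ̂_MAP = 2.30

Σxᵢ = 1+3+1+9 = 14, with n = 4.
Posterior ∝ μ^9e^(−6μ) · μ^14e^(−4μ) = μ^23e^(−10μ), i.e. Gamma(shape=24, rate=10).
The mode of a Gamma(a, b) with a ≥ 1 (shape–rate) is (a−1)/b = 23/10 ≈ 2.30.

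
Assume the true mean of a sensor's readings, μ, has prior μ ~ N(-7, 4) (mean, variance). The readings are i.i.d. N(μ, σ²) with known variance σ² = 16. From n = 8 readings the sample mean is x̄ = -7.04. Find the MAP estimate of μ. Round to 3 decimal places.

μ̂_MAP = -7.027

n = 8, x̄ = -7.04.
For a Normal prior and Normal likelihood with known variance, the posterior is Normal; its mode equals its mean, the precision-weighted average.
Prior precision 1/σ₀² = 1/4 = 0.25; data precision n/σ² = 8/16 = 0.5.
μ̂ = (0.25·(-7) + 0.5·(-7.04)) / (0.25 + 0.5) = (-5.27)/0.75 = -527/75 ≈ -7.027.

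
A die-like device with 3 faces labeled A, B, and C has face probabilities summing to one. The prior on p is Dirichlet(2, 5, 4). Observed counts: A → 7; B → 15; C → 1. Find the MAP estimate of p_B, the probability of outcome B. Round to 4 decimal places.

MAP estimate of p_B = 0.6129

The posterior is Dirichlet(αᵢ + nᵢ) = Dirichlet(9, 20, 5).
For a Dirichlet(a₁,…,a_K) with all aᵢ > 1, the mode has j-th component (aⱼ − 1)/(Σaᵢ − K).
Here Σaᵢ = 34 and K = 3, so p_B = (20 − 1)/(34 − 3) = 19/31 ≈ 0.6129.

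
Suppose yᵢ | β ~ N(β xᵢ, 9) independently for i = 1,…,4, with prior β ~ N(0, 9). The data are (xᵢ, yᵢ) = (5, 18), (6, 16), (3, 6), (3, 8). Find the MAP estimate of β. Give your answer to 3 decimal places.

log p(β | y) = −Σ(yᵢ − βxᵢ)²/(2·9) − β²/(2·9) + const.
Setting the derivative to zero: Σxᵢ(yᵢ − βxᵢ)/9 − β/9 = 0, so β = Σxᵢyᵢ / (Σxᵢ² + σ²/τ²).
Σxᵢyᵢ = 5·18 + 6·16 + 3·6 + 3·8 = 228; Σxᵢ² = 79; σ²/τ² = 1.
β̂_MAP = 228 / (79 + 1) = 228/80 ≈ 2.850.

β̂_MAP = 2.850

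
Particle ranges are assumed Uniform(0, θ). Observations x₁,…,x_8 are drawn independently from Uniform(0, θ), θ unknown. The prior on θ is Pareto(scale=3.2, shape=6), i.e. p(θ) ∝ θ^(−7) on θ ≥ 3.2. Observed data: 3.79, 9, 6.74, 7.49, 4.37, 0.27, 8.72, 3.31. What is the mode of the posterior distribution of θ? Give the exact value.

The Uniform(0, θ) likelihood is θ^(−n) for θ ≥ max(xᵢ), zero otherwise. Here max(xᵢ) = 9.
Posterior ∝ θ^(−7) · θ^(−8) = θ^(−15) on θ ≥ max(3.2, 9) = 9.
This density is strictly decreasing in θ, so the posterior mode lies at the lower boundary of the support.

θ̂_MAP = 9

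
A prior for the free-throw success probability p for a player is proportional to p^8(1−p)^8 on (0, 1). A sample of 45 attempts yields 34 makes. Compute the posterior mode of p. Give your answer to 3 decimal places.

p̂_MAP = 0.689

The prior density ∝ p^8(1−p)^8 is the kernel of Beta(9, 9).
Data: 34 successes in 45 trials. The binomial likelihood contributes p^34(1−p)^11, so the posterior is Beta(9+34, 9+11) = Beta(43, 20).
For Beta(a, b) with a, b > 1 the mode is (a−1)/(a+b−2) = 42/61 ≈ 0.689.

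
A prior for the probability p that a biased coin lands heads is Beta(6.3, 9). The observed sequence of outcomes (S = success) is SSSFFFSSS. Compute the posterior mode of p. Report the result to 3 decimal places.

p̂_MAP = 0.507

Prior: Beta(6.3, 9).
Data: 6 successes in 9 trials (from the sequence). The binomial likelihood contributes p^6(1−p)^3, so the posterior is Beta(6.3+6, 9+3) = Beta(12.3, 12).
For Beta(a, b) with a, b > 1 the mode is (a−1)/(a+b−2) = 11.3/22.3 ≈ 0.507.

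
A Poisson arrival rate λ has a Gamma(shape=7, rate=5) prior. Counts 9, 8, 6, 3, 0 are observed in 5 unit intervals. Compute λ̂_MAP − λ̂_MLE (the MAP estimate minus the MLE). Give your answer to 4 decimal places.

Σxᵢ = 26. Posterior is Gamma(33, 10); MAP = (33−1)/10 = 32/10 ≈ 3.20000.
MLE = x̄ = 26/5 ≈ 5.20000.
Difference = 32/10 − 26/5 = -2 ≈ -2.0000.

MAP − MLE = -2.0000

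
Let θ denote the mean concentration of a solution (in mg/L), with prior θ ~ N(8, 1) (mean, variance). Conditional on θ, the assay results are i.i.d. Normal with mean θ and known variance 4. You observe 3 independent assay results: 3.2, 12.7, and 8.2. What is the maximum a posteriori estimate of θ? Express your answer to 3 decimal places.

n = 3; x̄ = (3.2 + 12.7 + 8.2)/3 = 24.1/3 = 241/30 ≈ 8.0333.
For a Normal prior and Normal likelihood with known variance, the posterior is Normal; its mode equals its mean, the precision-weighted average.
Prior precision 1/σ₀² = 1/1 = 1; data precision n/σ² = 3/4 = 0.75.
θ̂ = (1·8 + 0.75·(241/30)) / (1 + 0.75) = 14.025/1.75 = 561/70 ≈ 8.014.

θ̂_MAP = 8.014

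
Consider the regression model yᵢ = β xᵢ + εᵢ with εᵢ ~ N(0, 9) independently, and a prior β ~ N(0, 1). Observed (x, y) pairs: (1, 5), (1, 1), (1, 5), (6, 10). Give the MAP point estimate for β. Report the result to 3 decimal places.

β̂_MAP = 1.479

log p(β | y) = −Σ(yᵢ − βxᵢ)²/(2·9) − β²/(2·1) + const.
Setting the derivative to zero: Σxᵢ(yᵢ − βxᵢ)/9 − β/1 = 0, so β = Σxᵢyᵢ / (Σxᵢ² + σ²/τ²).
Σxᵢyᵢ = 1·5 + 1·1 + 1·5 + 6·10 = 71; Σxᵢ² = 39; σ²/τ² = 9.
β̂_MAP = 71 / (39 + 9) = 71/48 ≈ 1.479.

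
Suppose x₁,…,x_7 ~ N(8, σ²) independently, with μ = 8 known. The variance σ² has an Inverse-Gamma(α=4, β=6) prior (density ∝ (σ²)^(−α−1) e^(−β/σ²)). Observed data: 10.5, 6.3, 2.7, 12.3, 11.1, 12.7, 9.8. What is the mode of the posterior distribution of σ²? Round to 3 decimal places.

σ̂²_MAP = 6.039

Sum of squared deviations about the known mean: SS = (10.5−8)² + (6.3−8)² + (2.7−8)² + (12.3−8)² + (11.1−8)² + (12.7−8)² + (9.8−8)² = 90.66.
The Normal likelihood contributes (σ²)^(−n/2) exp(−SS/(2σ²)), so the posterior is Inverse-Gamma(α + n/2, β + SS/2) = Inverse-Gamma(7.5, 51.33).
The mode of Inverse-Gamma(a, b) is b/(a+1) = 51.33/8.5 ≈ 6.039.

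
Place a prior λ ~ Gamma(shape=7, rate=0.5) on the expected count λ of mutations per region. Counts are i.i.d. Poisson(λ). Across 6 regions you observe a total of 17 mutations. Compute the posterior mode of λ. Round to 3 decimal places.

λ̂_MAP = 3.538

Σxᵢ = 17, n = 6.
Posterior ∝ λ^6e^(−0.5λ) · λ^17e^(−6λ) = λ^23e^(−6.5λ), i.e. Gamma(shape=24, rate=6.5).
The mode of a Gamma(a, b) with a ≥ 1 (shape–rate) is (a−1)/b = 23/6.5 ≈ 3.538.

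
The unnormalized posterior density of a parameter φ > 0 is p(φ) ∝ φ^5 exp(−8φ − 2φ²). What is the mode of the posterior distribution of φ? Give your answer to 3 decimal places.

ℓ'(φ) = 5/φ − 8 − 4φ. Setting this to zero and multiplying by φ: 4φ² + 8φ − 5 = 0.
φ = (−8 + √(8² + 4·4·5)) / (2·4) = (−8 + √144) / 8 = (−8 + 12)/8 = 1/2.
ℓ''(φ) = −5/φ² − 4 < 0, confirming a maximum.

φ̂_MAP = 0.500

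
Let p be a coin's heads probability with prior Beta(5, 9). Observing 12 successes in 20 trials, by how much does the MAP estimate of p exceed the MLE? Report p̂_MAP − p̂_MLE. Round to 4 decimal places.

MAP − MLE = -0.1000

Posterior is Beta(17, 17); MAP = (17−1)/(34−2) = 16/32 ≈ 0.50000.
MLE ignores the prior: p̂_MLE = k/n = 12/20 ≈ 0.60000.
Difference = 16/32 − 12/20 = -1/10 ≈ -0.1000.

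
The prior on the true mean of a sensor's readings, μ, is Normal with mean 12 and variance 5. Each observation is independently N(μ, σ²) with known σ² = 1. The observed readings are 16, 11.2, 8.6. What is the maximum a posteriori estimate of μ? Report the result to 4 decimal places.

n = 3; x̄ = (16 + 11.2 + 8.6)/3 = 35.8/3 = 179/15 ≈ 11.9333.
For a Normal prior and Normal likelihood with known variance, the posterior is Normal; its mode equals its mean, the precision-weighted average.
Prior precision 1/σ₀² = 1/5 = 0.2; data precision n/σ² = 3/1 = 3.
μ̂ = (0.2·12 + 3·(179/15)) / (0.2 + 3) = 38.2/3.2 = 11.9375.

μ̂_MAP = 11.9375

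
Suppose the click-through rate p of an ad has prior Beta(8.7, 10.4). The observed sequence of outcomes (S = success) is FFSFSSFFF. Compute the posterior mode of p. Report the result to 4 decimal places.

Prior: Beta(8.7, 10.4).
Data: 3 successes in 9 trials (from the sequence). The binomial likelihood contributes p^3(1−p)^6, so the posterior is Beta(8.7+3, 10.4+6) = Beta(11.7, 16.4).
For Beta(a, b) with a, b > 1 the mode is (a−1)/(a+b−2) = 10.7/26.1 ≈ 0.4100.

p̂_MAP = 0.4100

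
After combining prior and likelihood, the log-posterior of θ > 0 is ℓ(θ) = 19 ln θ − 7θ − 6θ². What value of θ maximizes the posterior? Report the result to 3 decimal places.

ℓ'(θ) = 19/θ − 7 − 12θ. Setting this to zero and multiplying by θ: 12θ² + 7θ − 19 = 0.
θ = (−7 + √(7² + 4·12·19)) / (2·12) = (−7 + √961) / 24 = (−7 + 31)/24 = 1.
ℓ''(θ) = −19/θ² − 12 < 0, confirming a maximum.

θ̂_MAP = 1.000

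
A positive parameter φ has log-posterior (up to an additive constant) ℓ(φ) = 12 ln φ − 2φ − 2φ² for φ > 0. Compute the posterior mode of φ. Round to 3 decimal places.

φ̂_MAP = 1.500

ℓ'(φ) = 12/φ − 2 − 4φ. Setting this to zero and multiplying by φ: 4φ² + 2φ − 12 = 0.
φ = (−2 + √(2² + 4·4·12)) / (2·4) = (−2 + √196) / 8 = (−2 + 14)/8 = 3/2.
ℓ''(φ) = −12/φ² − 4 < 0, confirming a maximum.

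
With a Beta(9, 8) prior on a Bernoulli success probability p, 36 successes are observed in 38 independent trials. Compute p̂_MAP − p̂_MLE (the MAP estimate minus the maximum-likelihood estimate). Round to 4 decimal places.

Posterior is Beta(45, 10); MAP = (45−1)/(55−2) = 44/53 ≈ 0.83019.
MLE ignores the prior: p̂_MLE = k/n = 36/38 ≈ 0.94737.
Difference = 44/53 − 36/38 = -118/1007 ≈ -0.1172.

MAP − MLE = -0.1172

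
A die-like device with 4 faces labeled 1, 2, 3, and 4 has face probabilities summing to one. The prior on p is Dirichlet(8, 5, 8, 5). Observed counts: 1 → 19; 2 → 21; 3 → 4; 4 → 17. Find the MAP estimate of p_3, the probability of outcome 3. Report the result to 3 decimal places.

MAP estimate: 0.133

The posterior is Dirichlet(αᵢ + nᵢ) = Dirichlet(27, 26, 12, 22).
For a Dirichlet(a₁,…,a_K) with all aᵢ > 1, the mode has j-th component (aⱼ − 1)/(Σaᵢ − K).
Here Σaᵢ = 87 and K = 4, so p_3 = (12 − 1)/(87 − 4) = 11/83 ≈ 0.133.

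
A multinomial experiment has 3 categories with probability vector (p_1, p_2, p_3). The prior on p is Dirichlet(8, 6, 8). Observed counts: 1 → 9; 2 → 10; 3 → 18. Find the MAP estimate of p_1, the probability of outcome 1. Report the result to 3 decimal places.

The posterior is Dirichlet(αᵢ + nᵢ) = Dirichlet(17, 16, 26).
For a Dirichlet(a₁,…,a_K) with all aᵢ > 1, the mode has j-th component (aⱼ − 1)/(Σaᵢ − K).
Here Σaᵢ = 59 and K = 3, so p_1 = (17 − 1)/(59 − 3) = 16/56 ≈ 0.286.

MAP estimate: 0.286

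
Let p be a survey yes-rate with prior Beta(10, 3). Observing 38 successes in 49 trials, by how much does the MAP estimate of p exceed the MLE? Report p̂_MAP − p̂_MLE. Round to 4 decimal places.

MAP − MLE = 0.0078

Posterior is Beta(48, 14); MAP = (48−1)/(62−2) = 47/60 ≈ 0.78333.
MLE ignores the prior: p̂_MLE = k/n = 38/49 ≈ 0.77551.
Difference = 47/60 − 38/49 = 23/2940 ≈ 0.0078.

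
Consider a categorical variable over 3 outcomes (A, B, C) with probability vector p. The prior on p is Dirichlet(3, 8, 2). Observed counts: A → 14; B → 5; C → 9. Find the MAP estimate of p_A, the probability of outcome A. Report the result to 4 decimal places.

The posterior is Dirichlet(αᵢ + nᵢ) = Dirichlet(17, 13, 11).
For a Dirichlet(a₁,…,a_K) with all aᵢ > 1, the mode has j-th component (aⱼ − 1)/(Σaᵢ − K).
Here Σaᵢ = 41 and K = 3, so p_A = (17 − 1)/(41 − 3) = 16/38 ≈ 0.4211.

MAP estimate of p_A = 0.4211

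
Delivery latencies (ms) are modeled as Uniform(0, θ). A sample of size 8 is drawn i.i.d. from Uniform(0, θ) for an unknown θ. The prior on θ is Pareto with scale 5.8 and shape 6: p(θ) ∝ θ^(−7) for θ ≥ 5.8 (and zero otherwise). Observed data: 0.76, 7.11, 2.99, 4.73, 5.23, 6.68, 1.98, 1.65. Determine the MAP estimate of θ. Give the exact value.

The Uniform(0, θ) likelihood is θ^(−n) for θ ≥ max(xᵢ), zero otherwise. Here max(xᵢ) = 7.11.
Posterior ∝ θ^(−7) · θ^(−8) = θ^(−15) on θ ≥ max(5.8, 7.11) = 7.11.
This density is strictly decreasing in θ, so the posterior mode lies at the lower boundary of the support.

θ̂_MAP = 7.11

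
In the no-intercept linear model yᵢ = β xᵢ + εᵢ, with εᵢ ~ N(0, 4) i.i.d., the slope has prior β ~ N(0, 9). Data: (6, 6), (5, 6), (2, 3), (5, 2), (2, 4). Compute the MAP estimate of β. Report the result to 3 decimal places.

log p(β | y) = −Σ(yᵢ − βxᵢ)²/(2·4) − β²/(2·9) + const.
Setting the derivative to zero: Σxᵢ(yᵢ − βxᵢ)/4 − β/9 = 0, so β = Σxᵢyᵢ / (Σxᵢ² + σ²/τ²).
Σxᵢyᵢ = 6·6 + 5·6 + 2·3 + 5·2 + 2·4 = 90; Σxᵢ² = 94; σ²/τ² = 4/9.
β̂_MAP = 90 / (94 + 4/9) = 90/(850/9) = 81/85 ≈ 0.953.

β̂_MAP = 0.953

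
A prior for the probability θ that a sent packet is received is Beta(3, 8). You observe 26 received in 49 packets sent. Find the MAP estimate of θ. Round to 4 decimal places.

θ̂_MAP = 0.4828

Prior: Beta(3, 8).
Data: 26 successes in 49 trials. The binomial likelihood contributes θ^26(1−θ)^23, so the posterior is Beta(3+26, 8+23) = Beta(29, 31).
For Beta(a, b) with a, b > 1 the mode is (a−1)/(a+b−2) = 28/58 ≈ 0.4828.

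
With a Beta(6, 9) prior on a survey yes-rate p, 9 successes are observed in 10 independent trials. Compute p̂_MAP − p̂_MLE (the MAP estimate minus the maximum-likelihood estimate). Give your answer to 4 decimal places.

Posterior is Beta(15, 10); MAP = (15−1)/(25−2) = 14/23 ≈ 0.60870.
MLE ignores the prior: p̂_MLE = k/n = 9/10 ≈ 0.90000.
Difference = 14/23 − 9/10 = -67/230 ≈ -0.2913.

MAP − MLE = -0.2913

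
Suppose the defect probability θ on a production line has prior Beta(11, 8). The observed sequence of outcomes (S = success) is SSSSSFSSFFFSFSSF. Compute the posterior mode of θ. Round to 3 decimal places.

Prior: Beta(11, 8).
Data: 10 successes in 16 trials (from the sequence). The binomial likelihood contributes θ^10(1−θ)^6, so the posterior is Beta(11+10, 8+6) = Beta(21, 14).
For Beta(a, b) with a, b > 1 the mode is (a−1)/(a+b−2) = 20/33 ≈ 0.606.

θ̂_MAP = 0.606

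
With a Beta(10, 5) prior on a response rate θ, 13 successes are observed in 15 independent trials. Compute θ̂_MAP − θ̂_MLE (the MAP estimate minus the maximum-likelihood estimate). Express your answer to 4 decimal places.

Posterior is Beta(23, 7); MAP = (23−1)/(30−2) = 22/28 ≈ 0.78571.
MLE ignores the prior: θ̂_MLE = k/n = 13/15 ≈ 0.86667.
Difference = 22/28 − 13/15 = -17/210 ≈ -0.0810.

MAP − MLE = -0.0810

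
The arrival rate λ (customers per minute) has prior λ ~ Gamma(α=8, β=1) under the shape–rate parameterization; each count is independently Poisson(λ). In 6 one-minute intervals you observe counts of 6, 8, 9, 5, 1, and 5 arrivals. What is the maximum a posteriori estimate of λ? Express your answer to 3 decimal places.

λ̂_MAP = 5.857

Σxᵢ = 6+8+9+5+1+5 = 34, with n = 6.
Posterior ∝ λ^7e^(−1λ) · λ^34e^(−6λ) = λ^41e^(−7λ), i.e. Gamma(shape=42, rate=7).
The mode of a Gamma(a, b) with a ≥ 1 (shape–rate) is (a−1)/b = 41/7 ≈ 5.857.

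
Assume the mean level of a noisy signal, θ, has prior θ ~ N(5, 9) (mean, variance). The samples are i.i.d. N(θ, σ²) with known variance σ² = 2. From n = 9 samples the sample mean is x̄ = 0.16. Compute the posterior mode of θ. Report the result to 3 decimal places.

θ̂_MAP = 0.277

n = 9, x̄ = 0.16.
For a Normal prior and Normal likelihood with known variance, the posterior is Normal; its mode equals its mean, the precision-weighted average.
Prior precision 1/σ₀² = 1/9; data precision n/σ² = 9/2 = 4.5.
θ̂ = ((1/9)·5 + 4.5·0.16) / (1/9 + 4.5) = (287/225)/(83/18) = 574/2075 ≈ 0.277.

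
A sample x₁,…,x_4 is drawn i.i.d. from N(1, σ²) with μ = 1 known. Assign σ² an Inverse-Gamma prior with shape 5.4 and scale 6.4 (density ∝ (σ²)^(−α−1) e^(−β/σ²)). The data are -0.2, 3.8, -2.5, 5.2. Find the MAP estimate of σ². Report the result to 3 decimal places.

σ̂²_MAP = 3.093

Sum of squared deviations about the known mean: SS = (-0.2−1)² + (3.8−1)² + (-2.5−1)² + (5.2−1)² = 39.17.
The Normal likelihood contributes (σ²)^(−n/2) exp(−SS/(2σ²)), so the posterior is Inverse-Gamma(α + n/2, β + SS/2) = Inverse-Gamma(7.4, 25.985).
The mode of Inverse-Gamma(a, b) is b/(a+1) = 25.985/8.4 ≈ 3.093.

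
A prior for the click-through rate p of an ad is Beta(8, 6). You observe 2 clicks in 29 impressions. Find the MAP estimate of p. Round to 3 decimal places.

p̂_MAP = 0.220

Prior: Beta(8, 6).
Data: 2 successes in 29 trials. The binomial likelihood contributes p^2(1−p)^27, so the posterior is Beta(8+2, 6+27) = Beta(10, 33).
For Beta(a, b) with a, b > 1 the mode is (a−1)/(a+b−2) = 9/41 ≈ 0.220.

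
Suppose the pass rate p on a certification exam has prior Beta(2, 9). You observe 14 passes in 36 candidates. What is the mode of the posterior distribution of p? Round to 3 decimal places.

Prior: Beta(2, 9).
Data: 14 successes in 36 trials. The binomial likelihood contributes p^14(1−p)^22, so the posterior is Beta(2+14, 9+22) = Beta(16, 31).
For Beta(a, b) with a, b > 1 the mode is (a−1)/(a+b−2) = 15/45 ≈ 0.333.

p̂_MAP = 0.333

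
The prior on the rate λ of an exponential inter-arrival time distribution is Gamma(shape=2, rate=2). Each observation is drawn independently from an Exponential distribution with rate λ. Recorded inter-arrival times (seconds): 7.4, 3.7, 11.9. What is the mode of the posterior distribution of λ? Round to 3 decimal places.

λ̂_MAP = 0.160

The Exponential(rate=λ) likelihood is ∝ λ^n e^(−λΣtᵢ). Here n = 3 and Σtᵢ = 7.4 + 3.7 + 11.9 = 23.
Posterior ∝ λe^(−2λ) · λ^3e^(−23λ) = λ^4e^(−25λ), i.e. Gamma(5, 25).
Mode = (a−1)/b = 4/25 ≈ 0.160.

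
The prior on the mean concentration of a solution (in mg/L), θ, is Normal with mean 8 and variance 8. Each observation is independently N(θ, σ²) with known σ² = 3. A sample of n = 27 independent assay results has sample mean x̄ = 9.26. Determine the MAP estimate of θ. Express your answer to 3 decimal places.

θ̂_MAP = 9.243

n = 27, x̄ = 9.26.
For a Normal prior and Normal likelihood with known variance, the posterior is Normal; its mode equals its mean, the precision-weighted average.
Prior precision 1/σ₀² = 1/8 = 0.125; data precision n/σ² = 27/3 = 9.
θ̂ = (0.125·8 + 9·9.26) / (0.125 + 9) = 84.34/9.125 = 16868/1825 ≈ 9.243.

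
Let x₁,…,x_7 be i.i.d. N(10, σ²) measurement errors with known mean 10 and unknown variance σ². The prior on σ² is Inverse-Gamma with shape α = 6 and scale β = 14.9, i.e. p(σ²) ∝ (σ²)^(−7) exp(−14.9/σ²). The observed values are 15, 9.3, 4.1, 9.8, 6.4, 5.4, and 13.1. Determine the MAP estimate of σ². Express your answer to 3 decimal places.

σ̂²_MAP = 6.375

Sum of squared deviations about the known mean: SS = (15−10)² + (9.3−10)² + (4.1−10)² + (9.8−10)² + (6.4−10)² + (5.4−10)² + (13.1−10)² = 104.07.
The Normal likelihood contributes (σ²)^(−n/2) exp(−SS/(2σ²)), so the posterior is Inverse-Gamma(α + n/2, β + SS/2) = Inverse-Gamma(9.5, 66.935).
The mode of Inverse-Gamma(a, b) is b/(a+1) = 66.935/10.5 ≈ 6.375.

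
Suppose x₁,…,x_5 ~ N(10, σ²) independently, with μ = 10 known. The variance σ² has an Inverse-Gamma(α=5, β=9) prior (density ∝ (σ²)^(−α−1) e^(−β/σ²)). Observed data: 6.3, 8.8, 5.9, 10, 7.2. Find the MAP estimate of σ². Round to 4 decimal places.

σ̂²_MAP = 3.3988

Sum of squared deviations about the known mean: SS = (6.3−10)² + (8.8−10)² + (5.9−10)² + (10−10)² + (7.2−10)² = 39.78.
The Normal likelihood contributes (σ²)^(−n/2) exp(−SS/(2σ²)), so the posterior is Inverse-Gamma(α + n/2, β + SS/2) = Inverse-Gamma(7.5, 28.89).
The mode of Inverse-Gamma(a, b) is b/(a+1) = 28.89/8.5 ≈ 3.3988.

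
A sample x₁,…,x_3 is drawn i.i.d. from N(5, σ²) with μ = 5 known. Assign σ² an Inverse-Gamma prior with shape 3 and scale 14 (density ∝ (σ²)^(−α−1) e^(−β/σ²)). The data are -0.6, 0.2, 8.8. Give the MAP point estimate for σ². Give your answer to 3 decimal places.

Sum of squared deviations about the known mean: SS = (-0.6−5)² + (0.2−5)² + (8.8−5)² = 68.84.
The Normal likelihood contributes (σ²)^(−n/2) exp(−SS/(2σ²)), so the posterior is Inverse-Gamma(α + n/2, β + SS/2) = Inverse-Gamma(4.5, 48.42).
The mode of Inverse-Gamma(a, b) is b/(a+1) = 48.42/5.5 ≈ 8.804.

σ̂²_MAP = 8.804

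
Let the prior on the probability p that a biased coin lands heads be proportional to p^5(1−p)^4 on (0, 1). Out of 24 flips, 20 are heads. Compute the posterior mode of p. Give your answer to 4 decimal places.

The prior density ∝ p^5(1−p)^4 is the kernel of Beta(6, 5).
Data: 20 successes in 24 trials. The binomial likelihood contributes p^20(1−p)^4, so the posterior is Beta(6+20, 5+4) = Beta(26, 9).
For Beta(a, b) with a, b > 1 the mode is (a−1)/(a+b−2) = 25/33 ≈ 0.7576.

p̂_MAP = 0.7576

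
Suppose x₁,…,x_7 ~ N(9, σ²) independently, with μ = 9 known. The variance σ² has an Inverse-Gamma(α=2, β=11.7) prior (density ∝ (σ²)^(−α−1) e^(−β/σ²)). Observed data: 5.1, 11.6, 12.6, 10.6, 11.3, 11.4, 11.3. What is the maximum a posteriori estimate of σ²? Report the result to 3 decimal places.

Sum of squared deviations about the known mean: SS = (5.1−9)² + (11.6−9)² + (12.6−9)² + (10.6−9)² + (11.3−9)² + (11.4−9)² + (11.3−9)² = 53.83.
The Normal likelihood contributes (σ²)^(−n/2) exp(−SS/(2σ²)), so the posterior is Inverse-Gamma(α + n/2, β + SS/2) = Inverse-Gamma(5.5, 38.615).
The mode of Inverse-Gamma(a, b) is b/(a+1) = 38.615/6.5 ≈ 5.941.

σ̂²_MAP = 5.941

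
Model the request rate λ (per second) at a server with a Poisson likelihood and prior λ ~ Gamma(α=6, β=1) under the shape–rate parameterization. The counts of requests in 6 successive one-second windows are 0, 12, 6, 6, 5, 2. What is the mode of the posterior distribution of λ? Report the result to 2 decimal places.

Σxᵢ = 0+12+6+6+5+2 = 31, with n = 6.
Posterior ∝ λ^5e^(−1λ) · λ^31e^(−6λ) = λ^36e^(−7λ), i.e. Gamma(shape=37, rate=7).
The mode of a Gamma(a, b) with a ≥ 1 (shape–rate) is (a−1)/b = 36/7 ≈ 5.14.

λ̂_MAP = 5.14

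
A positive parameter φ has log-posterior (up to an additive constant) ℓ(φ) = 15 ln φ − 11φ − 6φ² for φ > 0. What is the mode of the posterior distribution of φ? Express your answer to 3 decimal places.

ℓ'(φ) = 15/φ − 11 − 12φ. Setting this to zero and multiplying by φ: 12φ² + 11φ − 15 = 0.
φ = (−11 + √(11² + 4·12·15)) / (2·12) = (−11 + √841) / 24 = (−11 + 29)/24 = 3/4.
ℓ''(φ) = −15/φ² − 12 < 0, confirming a maximum.

φ̂_MAP = 0.750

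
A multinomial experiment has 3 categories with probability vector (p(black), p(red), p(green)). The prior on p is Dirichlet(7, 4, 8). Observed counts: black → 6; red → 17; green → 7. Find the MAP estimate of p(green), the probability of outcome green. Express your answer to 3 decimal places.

The posterior is Dirichlet(αᵢ + nᵢ) = Dirichlet(13, 21, 15).
For a Dirichlet(a₁,…,a_K) with all aᵢ > 1, the mode has j-th component (aⱼ − 1)/(Σaᵢ − K).
Here Σaᵢ = 49 and K = 3, so p(green) = (15 − 1)/(49 − 3) = 14/46 ≈ 0.304.

MAP estimate of p(green) = 0.304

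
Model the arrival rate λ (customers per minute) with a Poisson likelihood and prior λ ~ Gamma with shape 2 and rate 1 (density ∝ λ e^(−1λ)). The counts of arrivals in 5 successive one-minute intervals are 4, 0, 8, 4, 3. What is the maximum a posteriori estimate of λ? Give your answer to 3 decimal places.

Σxᵢ = 4+0+8+4+3 = 19, with n = 5.
Posterior ∝ λe^(−1λ) · λ^19e^(−5λ) = λ^20e^(−6λ), i.e. Gamma(shape=21, rate=6).
The mode of a Gamma(a, b) with a ≥ 1 (shape–rate) is (a−1)/b = 20/6 ≈ 3.333.

λ̂_MAP = 3.333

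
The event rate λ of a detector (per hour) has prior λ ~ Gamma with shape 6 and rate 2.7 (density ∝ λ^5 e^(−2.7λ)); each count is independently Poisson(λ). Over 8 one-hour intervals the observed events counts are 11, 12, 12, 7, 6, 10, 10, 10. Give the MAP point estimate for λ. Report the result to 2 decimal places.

Σxᵢ = 11+12+12+7+6+10+10+10 = 78, with n = 8.
Posterior ∝ λ^5e^(−2.7λ) · λ^78e^(−8λ) = λ^83e^(−10.7λ), i.e. Gamma(shape=84, rate=10.7).
The mode of a Gamma(a, b) with a ≥ 1 (shape–rate) is (a−1)/b = 83/10.7 ≈ 7.76.

λ̂_MAP = 7.76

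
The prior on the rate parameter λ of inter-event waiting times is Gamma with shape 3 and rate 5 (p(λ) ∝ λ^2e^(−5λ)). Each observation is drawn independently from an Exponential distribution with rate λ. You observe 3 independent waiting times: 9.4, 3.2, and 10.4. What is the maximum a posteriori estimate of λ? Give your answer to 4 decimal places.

The Exponential(rate=λ) likelihood is ∝ λ^n e^(−λΣtᵢ). Here n = 3 and Σtᵢ = 9.4 + 3.2 + 10.4 = 23.
Posterior ∝ λ^2e^(−5λ) · λ^3e^(−23λ) = λ^5e^(−28λ), i.e. Gamma(6, 28).
Mode = (a−1)/b = 5/28 ≈ 0.1786.

λ̂_MAP = 0.1786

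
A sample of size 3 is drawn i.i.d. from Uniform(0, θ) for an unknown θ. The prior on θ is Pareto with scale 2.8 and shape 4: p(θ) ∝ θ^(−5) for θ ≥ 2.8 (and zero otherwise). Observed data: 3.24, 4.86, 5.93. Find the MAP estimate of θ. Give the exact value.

θ̂_MAP = 5.93

The Uniform(0, θ) likelihood is θ^(−n) for θ ≥ max(xᵢ), zero otherwise. Here max(xᵢ) = 5.93.
Posterior ∝ θ^(−5) · θ^(−3) = θ^(−8) on θ ≥ max(2.8, 5.93) = 5.93.
This density is strictly decreasing in θ, so the posterior mode lies at the lower boundary of the support.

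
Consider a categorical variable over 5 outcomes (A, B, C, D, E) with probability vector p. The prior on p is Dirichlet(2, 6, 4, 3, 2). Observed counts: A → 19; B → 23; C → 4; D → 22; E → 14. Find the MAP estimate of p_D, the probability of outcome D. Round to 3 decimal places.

MAP estimate of p_D = 0.255

The posterior is Dirichlet(αᵢ + nᵢ) = Dirichlet(21, 29, 8, 25, 16).
For a Dirichlet(a₁,…,a_K) with all aᵢ > 1, the mode has j-th component (aⱼ − 1)/(Σaᵢ − K).
Here Σaᵢ = 99 and K = 5, so p_D = (25 − 1)/(99 − 5) = 24/94 ≈ 0.255.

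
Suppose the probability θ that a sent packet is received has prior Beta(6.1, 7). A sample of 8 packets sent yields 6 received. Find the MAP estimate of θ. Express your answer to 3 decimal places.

θ̂_MAP = 0.581

Prior: Beta(6.1, 7).
Data: 6 successes in 8 trials. The binomial likelihood contributes θ^6(1−θ)^2, so the posterior is Beta(6.1+6, 7+2) = Beta(12.1, 9).
For Beta(a, b) with a, b > 1 the mode is (a−1)/(a+b−2) = 11.1/19.1 ≈ 0.581.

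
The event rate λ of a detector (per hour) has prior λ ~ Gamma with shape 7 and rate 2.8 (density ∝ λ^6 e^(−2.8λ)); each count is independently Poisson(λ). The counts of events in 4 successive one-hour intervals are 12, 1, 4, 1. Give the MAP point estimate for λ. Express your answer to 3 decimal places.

Σxᵢ = 12+1+4+1 = 18, with n = 4.
Posterior ∝ λ^6e^(−2.8λ) · λ^18e^(−4λ) = λ^24e^(−6.8λ), i.e. Gamma(shape=25, rate=6.8).
The mode of a Gamma(a, b) with a ≥ 1 (shape–rate) is (a−1)/b = 24/6.8 ≈ 3.529.

λ̂_MAP = 3.529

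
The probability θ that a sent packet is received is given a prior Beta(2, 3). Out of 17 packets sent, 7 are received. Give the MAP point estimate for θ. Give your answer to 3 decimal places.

Prior: Beta(2, 3).
Data: 7 successes in 17 trials. The binomial likelihood contributes θ^7(1−θ)^10, so the posterior is Beta(2+7, 3+10) = Beta(9, 13).
For Beta(a, b) with a, b > 1 the mode is (a−1)/(a+b−2) = 8/20 ≈ 0.400.

θ̂_MAP = 0.400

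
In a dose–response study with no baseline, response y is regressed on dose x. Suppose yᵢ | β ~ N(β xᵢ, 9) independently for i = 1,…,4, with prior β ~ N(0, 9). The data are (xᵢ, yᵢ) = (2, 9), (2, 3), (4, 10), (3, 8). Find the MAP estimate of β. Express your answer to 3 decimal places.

β̂_MAP = 2.588

log p(β | y) = −Σ(yᵢ − βxᵢ)²/(2·9) − β²/(2·9) + const.
Setting the derivative to zero: Σxᵢ(yᵢ − βxᵢ)/9 − β/9 = 0, so β = Σxᵢyᵢ / (Σxᵢ² + σ²/τ²).
Σxᵢyᵢ = 2·9 + 2·3 + 4·10 + 3·8 = 88; Σxᵢ² = 33; σ²/τ² = 1.
β̂_MAP = 88 / (33 + 1) = 88/34 ≈ 2.588.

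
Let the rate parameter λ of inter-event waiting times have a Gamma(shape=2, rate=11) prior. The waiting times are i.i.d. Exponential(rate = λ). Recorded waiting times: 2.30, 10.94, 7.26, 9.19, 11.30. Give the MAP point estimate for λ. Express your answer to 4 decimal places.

λ̂_MAP = 0.1154

The Exponential(rate=λ) likelihood is ∝ λ^n e^(−λΣtᵢ). Here n = 5 and Σtᵢ = 2.30 + 10.94 + 7.26 + 9.19 + 11.30 = 40.99.
Posterior ∝ λe^(−11λ) · λ^5e^(−40.99λ) = λ^6e^(−51.99λ), i.e. Gamma(7, 51.99).
Mode = (a−1)/b = 6/51.99 ≈ 0.1154.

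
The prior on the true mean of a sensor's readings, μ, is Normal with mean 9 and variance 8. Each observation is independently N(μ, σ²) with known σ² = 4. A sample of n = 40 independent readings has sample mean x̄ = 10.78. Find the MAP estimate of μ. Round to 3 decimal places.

n = 40, x̄ = 10.78.
For a Normal prior and Normal likelihood with known variance, the posterior is Normal; its mode equals its mean, the precision-weighted average.
Prior precision 1/σ₀² = 1/8 = 0.125; data precision n/σ² = 40/4 = 10.
μ̂ = (0.125·9 + 10·10.78) / (0.125 + 10) = 108.925/10.125 = 4357/405 ≈ 10.758.

μ̂_MAP = 10.758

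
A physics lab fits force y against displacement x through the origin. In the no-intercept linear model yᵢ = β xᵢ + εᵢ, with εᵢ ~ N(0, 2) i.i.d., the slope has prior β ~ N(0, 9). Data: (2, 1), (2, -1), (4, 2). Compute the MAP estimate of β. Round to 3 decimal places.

log p(β | y) = −Σ(yᵢ − βxᵢ)²/(2·2) − β²/(2·9) + const.
Setting the derivative to zero: Σxᵢ(yᵢ − βxᵢ)/2 − β/9 = 0, so β = Σxᵢyᵢ / (Σxᵢ² + σ²/τ²).
Σxᵢyᵢ = 2·1 + 2·(-1) + 4·2 = 8; Σxᵢ² = 24; σ²/τ² = 2/9.
β̂_MAP = 8 / (24 + 2/9) = 8/(218/9) = 36/109 ≈ 0.330.

β̂_MAP = 0.330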